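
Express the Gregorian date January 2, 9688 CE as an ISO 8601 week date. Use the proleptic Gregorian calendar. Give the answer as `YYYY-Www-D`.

The weekday is Friday (ISO weekday 5).
That Friday belongs to ISO week 1 of ISO year 9688.

9688-W01-5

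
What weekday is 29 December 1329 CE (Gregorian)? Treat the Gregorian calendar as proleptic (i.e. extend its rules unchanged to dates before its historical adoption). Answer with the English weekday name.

2206830 ≡ 3 (mod 7); counting from Monday = 0 gives Thursday.

Thursday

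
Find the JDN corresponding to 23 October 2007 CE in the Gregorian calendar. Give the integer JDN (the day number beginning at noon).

2454397

JDN 2451545 is 1 January 2000 CE (Gregorian); the target day is +2852 days from there, so JDN = 2454397.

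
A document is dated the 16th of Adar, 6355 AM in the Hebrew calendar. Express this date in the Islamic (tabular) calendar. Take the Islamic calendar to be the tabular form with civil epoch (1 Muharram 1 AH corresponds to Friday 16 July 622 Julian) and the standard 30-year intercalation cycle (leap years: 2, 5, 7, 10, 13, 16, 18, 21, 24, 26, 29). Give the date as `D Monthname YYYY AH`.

17 Rabi' al-Awwal 2034 AH

Both dates share Julian Day Number 2668942; in the tabular Islamic calendar that is 17 Rabi' al-Awwal 2034 AH.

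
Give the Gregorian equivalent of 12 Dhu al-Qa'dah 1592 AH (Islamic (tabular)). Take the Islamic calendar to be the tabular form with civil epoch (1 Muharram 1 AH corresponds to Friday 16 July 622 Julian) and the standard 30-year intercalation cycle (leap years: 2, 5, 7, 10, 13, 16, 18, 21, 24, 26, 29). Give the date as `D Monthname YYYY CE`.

3 January 2167 CE

Julian Day Number of the source date = 2512543.
Converting JDN 2512543 to the Gregorian calendar gives 3 January 2167 CE.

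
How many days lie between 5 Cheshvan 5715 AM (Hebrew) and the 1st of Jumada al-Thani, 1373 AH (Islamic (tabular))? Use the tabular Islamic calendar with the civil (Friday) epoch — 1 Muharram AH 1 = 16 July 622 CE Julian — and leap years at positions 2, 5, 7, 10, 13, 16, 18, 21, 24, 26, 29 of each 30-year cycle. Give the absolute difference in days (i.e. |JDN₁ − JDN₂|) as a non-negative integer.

JDN of the first date = 2435048.
JDN of the second date = 2434779.
|2434779 − 2435048| = 269.

269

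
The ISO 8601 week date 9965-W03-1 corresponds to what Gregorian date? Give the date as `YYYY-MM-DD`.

9965-01-18

ISO week 1 of 9965 is the week containing the first Thursday of 9965.
Week 3, day 1 (Monday) lands on 9965-01-18.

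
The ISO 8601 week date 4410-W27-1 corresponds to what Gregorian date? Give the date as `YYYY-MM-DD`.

ISO week 1 of 4410 is the week containing the first Thursday of 4410.
Week 27, day 1 (Monday) lands on 4410-07-05.

4410-07-05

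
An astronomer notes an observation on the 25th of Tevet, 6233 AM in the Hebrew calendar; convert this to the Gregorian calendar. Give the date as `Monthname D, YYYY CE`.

Julian Day Number of the source date = 2624330.
Converting JDN 2624330 to the Gregorian calendar gives 25 January 2473 CE.

January 25, 2473 CE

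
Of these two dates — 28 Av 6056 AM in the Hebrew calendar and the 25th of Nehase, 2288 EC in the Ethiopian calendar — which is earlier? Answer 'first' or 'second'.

first

First date → JDN 2559896; second date → JDN 2559902.
JDN 2559896 < JDN 2559902, so the first date is earlier.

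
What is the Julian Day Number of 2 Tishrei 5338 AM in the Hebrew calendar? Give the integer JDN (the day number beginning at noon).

In the proleptic Gregorian calendar the same day is 23 September 1577.
JDN 2400001 is 17 November 1858 CE (Gregorian), MJD 0; the target day is −102688 days from there, so JDN = 2297313.

2297313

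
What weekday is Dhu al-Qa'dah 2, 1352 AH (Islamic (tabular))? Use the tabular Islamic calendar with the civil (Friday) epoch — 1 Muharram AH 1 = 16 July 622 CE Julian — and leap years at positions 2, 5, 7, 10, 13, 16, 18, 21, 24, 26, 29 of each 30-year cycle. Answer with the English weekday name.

Friday

Equivalently 16 February 1934 Gregorian, JDN 2427485.
Since JDN mod 7 = 4 (0 = Monday), the day is Friday.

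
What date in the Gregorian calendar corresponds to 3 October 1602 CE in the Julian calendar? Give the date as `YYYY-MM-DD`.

1602-10-13

The Julian–Gregorian offset here is 10 days (Julian trailing).
3 October 1602 Julian + 10 days → 13 October 1602 Gregorian.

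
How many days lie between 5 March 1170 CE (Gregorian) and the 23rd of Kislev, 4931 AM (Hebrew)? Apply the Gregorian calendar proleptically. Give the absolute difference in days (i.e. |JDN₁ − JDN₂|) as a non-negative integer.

First date → JDN 2148457; second date → JDN 2148737.
The interval is |2148457 − 2148737| = 280 days.

280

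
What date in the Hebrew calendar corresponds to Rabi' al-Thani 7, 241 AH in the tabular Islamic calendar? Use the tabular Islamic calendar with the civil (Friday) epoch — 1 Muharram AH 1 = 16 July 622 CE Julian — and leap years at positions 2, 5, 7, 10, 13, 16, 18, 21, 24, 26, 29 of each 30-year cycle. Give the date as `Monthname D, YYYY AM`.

Julian Day Number of the source date = 2033583.
Converting JDN 2033583 to the Hebrew calendar gives 8 Elul 4615 AM.

Elul 8, 4615 AM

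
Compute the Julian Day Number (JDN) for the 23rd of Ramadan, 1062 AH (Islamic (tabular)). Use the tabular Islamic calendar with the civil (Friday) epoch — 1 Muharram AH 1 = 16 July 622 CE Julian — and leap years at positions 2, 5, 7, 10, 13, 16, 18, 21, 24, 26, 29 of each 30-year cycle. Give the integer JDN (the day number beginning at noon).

Equivalently 28 August 1652 (Gregorian).
JDN 2400001 is 17 November 1858 CE (Gregorian), MJD 0; the target day is −75320 days from there, so JDN = 2324681.

2324681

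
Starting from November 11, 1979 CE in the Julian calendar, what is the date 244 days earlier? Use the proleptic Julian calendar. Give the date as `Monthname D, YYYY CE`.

The starting date is JDN 2444202; 2444202 − 244 = 2443958.
JDN 2443958 corresponds to March 12, 1979 CE.

March 12, 1979 CE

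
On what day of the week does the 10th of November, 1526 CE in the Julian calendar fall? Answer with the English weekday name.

Saturday

This is JDN 2278743 (20 November 1526 Gregorian).
Since JDN mod 7 = 5 (0 = Monday), the day is Saturday.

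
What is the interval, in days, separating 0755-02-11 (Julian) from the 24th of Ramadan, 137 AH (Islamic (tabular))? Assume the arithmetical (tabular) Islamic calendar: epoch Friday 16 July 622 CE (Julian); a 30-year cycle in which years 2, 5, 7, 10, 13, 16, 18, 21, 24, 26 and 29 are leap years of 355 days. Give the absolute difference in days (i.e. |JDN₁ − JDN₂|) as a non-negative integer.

First date → JDN 1996863; second date → JDN 1996893.
The interval is |1996863 − 1996893| = 30 days.

30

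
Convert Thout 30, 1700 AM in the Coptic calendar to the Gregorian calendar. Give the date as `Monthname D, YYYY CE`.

October 11, 1983 CE

Both dates share Julian Day Number 2445619; in the Gregorian calendar that is 11 October 1983 CE.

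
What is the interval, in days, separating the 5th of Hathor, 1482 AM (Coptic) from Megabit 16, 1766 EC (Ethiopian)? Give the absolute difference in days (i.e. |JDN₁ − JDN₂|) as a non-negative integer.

3053

JDN of the first date = 2366029.
JDN of the second date = 2369082.
|2369082 − 2366029| = 3053.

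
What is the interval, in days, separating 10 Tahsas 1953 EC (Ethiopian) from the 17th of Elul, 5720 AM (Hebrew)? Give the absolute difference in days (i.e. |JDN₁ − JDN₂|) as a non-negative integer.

JDN of the first date = 2437288.
JDN of the second date = 2437187.
|2437187 − 2437288| = 101.

101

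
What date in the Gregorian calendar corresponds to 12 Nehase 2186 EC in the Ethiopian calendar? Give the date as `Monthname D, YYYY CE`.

Julian Day Number of the source date = 2522633.
Converting JDN 2522633 to the Gregorian calendar gives 19 August 2194 CE.

August 19, 2194 CE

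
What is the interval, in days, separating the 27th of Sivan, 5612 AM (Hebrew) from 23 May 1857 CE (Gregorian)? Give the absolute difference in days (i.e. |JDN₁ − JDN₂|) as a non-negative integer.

JDN of the first date = 2397654.
JDN of the second date = 2399458.
|2399458 − 2397654| = 1804.

1804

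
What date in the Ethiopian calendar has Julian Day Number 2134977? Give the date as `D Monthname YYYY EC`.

JDN 2134977 is 8 April 1133 in the proleptic Gregorian calendar.
In the Ethiopian calendar that day is 6 Miyazya 1125 EC.

6 Miyazya 1125 EC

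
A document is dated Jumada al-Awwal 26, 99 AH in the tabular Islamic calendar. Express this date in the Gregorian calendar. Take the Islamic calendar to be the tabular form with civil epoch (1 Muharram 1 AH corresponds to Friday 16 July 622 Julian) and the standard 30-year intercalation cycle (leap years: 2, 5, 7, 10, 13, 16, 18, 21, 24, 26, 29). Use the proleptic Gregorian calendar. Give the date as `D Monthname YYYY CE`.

Both dates share Julian Day Number 1983311; in the Gregorian calendar that is 8 January 718 CE.

8 January 718 CE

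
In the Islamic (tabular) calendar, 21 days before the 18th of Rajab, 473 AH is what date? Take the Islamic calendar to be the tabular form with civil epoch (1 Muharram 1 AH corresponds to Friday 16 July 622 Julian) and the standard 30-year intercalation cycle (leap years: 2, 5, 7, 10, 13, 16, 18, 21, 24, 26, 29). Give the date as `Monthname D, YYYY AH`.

Jumada al-Thani 26, 473 AH

The starting date is JDN 2115895; 2115895 − 21 = 2115874.
JDN 2115874 corresponds to Jumada al-Thani 26, 473 AH.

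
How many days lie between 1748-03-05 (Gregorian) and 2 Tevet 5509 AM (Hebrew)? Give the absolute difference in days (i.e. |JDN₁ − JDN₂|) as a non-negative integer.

293

First date → JDN 2359568; second date → JDN 2359861.
The interval is |2359568 − 2359861| = 293 days.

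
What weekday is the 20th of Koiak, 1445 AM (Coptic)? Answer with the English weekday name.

Monday

This is JDN 2352560 (27 December 1728 Gregorian).
JDN 2352560 mod 7 = 0, and JDN 0 was a Monday, so this is a Monday.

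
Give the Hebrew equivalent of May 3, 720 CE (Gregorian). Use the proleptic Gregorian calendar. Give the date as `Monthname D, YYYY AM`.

Iyar 17, 4480 AM

Both dates share Julian Day Number 1984157; in the Hebrew calendar that is 17 Iyar 4480 AM.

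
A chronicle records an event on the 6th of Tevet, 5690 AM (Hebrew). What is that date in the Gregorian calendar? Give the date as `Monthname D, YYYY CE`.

Both dates share Julian Day Number 2425983; in the Gregorian calendar that is 6 January 1930 CE.

January 6, 1930 CE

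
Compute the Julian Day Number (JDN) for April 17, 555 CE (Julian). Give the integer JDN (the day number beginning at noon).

In the proleptic Gregorian calendar the same day is 19 April 555.
JDN 2451545 is 1 January 2000 CE (Gregorian); the target day is −527667 days from there, so JDN = 1923878.

1923878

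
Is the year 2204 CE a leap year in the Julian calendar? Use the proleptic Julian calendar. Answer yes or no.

yes

2204 mod 4 = 0, so it is a leap year in the Julian calendar.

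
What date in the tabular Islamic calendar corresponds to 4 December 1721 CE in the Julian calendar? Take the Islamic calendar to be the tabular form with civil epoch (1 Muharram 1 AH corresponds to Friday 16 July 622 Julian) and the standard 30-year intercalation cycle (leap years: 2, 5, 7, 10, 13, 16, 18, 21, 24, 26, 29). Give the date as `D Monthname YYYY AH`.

Both dates share Julian Day Number 2349991; in the tabular Islamic calendar that is 25 Safar 1134 AH.

25 Safar 1134 AH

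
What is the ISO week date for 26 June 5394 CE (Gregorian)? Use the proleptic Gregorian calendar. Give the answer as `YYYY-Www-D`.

The weekday is Thursday (ISO weekday 4).
That Thursday belongs to ISO week 26 of ISO year 5394.

5394-W26-4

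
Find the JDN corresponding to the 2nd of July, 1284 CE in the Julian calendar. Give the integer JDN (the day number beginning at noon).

In the proleptic Gregorian calendar the same day is 9 July 1284.
JDN 2400001 is 17 November 1858 CE (Gregorian), MJD 0; the target day is −209779 days from there, so JDN = 2190222.

2190222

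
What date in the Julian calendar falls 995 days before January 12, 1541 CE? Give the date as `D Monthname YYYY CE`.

23 April 1538 CE

The starting date is JDN 2283920; 2283920 − 995 = 2282925.
JDN 2282925 corresponds to 23 April 1538 CE.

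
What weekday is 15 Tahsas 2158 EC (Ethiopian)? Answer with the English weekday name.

Wednesday

This is JDN 2512169 (25 December 2165 Gregorian).
2512169 ≡ 2 (mod 7); counting from Monday = 0 gives Wednesday.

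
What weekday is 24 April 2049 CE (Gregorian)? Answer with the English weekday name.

2469556 ≡ 5 (mod 7); counting from Monday = 0 gives Saturday.

Saturday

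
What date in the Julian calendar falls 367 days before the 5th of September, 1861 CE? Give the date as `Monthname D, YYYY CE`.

JDN of the 5th of September, 1861 CE = 2401036.
2401036 − 367 = 2400669.
JDN 2400669 in the Julian calendar is September 3, 1860 CE.

September 3, 1860 CE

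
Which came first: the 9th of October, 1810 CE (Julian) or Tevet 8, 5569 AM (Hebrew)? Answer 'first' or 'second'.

First date → JDN 2382442; second date → JDN 2381779.
JDN 2381779 < JDN 2382442, so the second date is earlier.

second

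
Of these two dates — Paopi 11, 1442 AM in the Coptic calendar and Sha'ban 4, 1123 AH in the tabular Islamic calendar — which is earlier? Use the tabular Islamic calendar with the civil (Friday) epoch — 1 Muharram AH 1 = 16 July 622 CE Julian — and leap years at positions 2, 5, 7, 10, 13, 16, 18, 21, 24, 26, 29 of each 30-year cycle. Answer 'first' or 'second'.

second

Converting both to JDN: 2351395 vs 2346249; the smaller is the second.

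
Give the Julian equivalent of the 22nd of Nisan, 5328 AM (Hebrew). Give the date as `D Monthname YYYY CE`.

20 April 1568 CE

Julian Day Number of the source date = 2293880.
Converting JDN 2293880 to the Julian calendar gives 20 April 1568 CE.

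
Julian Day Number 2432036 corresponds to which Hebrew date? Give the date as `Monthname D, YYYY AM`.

The Gregorian equivalent of JDN 2432036 is 3 August 1946.
In the Hebrew calendar that day is Av 6, 5706 AM.

Av 6, 5706 AM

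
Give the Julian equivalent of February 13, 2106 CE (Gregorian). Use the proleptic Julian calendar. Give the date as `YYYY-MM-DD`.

2106-01-30

For dates in this range the Gregorian date is 14 days ahead of the Julian.
13 February 2106 Gregorian − 14 days → 30 January 2106 Julian.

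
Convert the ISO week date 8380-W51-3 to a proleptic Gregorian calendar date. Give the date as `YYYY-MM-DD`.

8380-12-17

ISO week 1 of 8380 is the week containing the first Thursday of 8380.
Week 51, day 3 (Wednesday) lands on 8380-12-17.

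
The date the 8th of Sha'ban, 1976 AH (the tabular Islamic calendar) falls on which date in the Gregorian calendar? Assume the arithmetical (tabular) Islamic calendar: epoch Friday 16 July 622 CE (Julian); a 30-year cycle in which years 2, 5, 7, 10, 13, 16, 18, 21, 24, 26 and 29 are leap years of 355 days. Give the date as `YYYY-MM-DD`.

2539-04-28

Julian Day Number of the source date = 2648528.
Converting JDN 2648528 to the Gregorian calendar gives 28 April 2539 CE.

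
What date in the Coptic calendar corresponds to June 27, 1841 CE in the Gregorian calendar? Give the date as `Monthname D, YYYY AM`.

Both dates share Julian Day Number 2393649; in the Coptic calendar that is 21 Paoni 1557 AM.

Paoni 21, 1557 AM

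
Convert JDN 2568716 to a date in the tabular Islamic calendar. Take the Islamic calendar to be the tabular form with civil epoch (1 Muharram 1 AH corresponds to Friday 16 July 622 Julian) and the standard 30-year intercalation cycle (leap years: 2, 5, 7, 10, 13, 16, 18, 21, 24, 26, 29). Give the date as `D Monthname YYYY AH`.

17 Jumada al-Awwal 1751 AH

The Gregorian equivalent of JDN 2568716 is 21 October 2320.
In the tabular Islamic calendar that day is 17 Jumada al-Awwal 1751 AH.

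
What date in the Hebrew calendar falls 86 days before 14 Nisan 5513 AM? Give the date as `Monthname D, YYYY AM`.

Shevat 17, 5513 AM

The starting date is JDN 2361438; 2361438 − 86 = 2361352.
JDN 2361352 corresponds to Shevat 17, 5513 AM.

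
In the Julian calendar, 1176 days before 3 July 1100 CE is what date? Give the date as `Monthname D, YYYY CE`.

April 14, 1097 CE

Counting 1176 days back from JDN 2123017 reaches JDN 2121841, which is April 14, 1097 CE.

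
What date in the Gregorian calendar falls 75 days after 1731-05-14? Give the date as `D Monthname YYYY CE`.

Counting 75 days forward from JDN 2353428 reaches JDN 2353503, which is 28 July 1731 CE.

28 July 1731 CE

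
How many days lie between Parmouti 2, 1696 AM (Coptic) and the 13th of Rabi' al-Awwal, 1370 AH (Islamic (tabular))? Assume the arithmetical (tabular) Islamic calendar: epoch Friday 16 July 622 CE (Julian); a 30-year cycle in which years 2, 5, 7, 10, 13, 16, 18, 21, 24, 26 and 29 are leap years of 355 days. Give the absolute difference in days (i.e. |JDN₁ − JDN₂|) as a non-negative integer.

10701

JDN of the first date = 2444340.
JDN of the second date = 2433639.
|2433639 − 2444340| = 10701.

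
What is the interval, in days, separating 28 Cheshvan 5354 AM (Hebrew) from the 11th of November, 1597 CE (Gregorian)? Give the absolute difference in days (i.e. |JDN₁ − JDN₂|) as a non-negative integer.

1449

JDN of the first date = 2303218.
JDN of the second date = 2304667.
|2304667 − 2303218| = 1449.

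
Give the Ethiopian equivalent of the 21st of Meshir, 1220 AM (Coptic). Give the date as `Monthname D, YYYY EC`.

Yekatit 21, 1496 EC

The source date corresponds to 26 February 1504 in the proleptic Gregorian calendar (JDN 2270440).
That day falls on 21 Yekatit 1496 EC in the Ethiopian calendar.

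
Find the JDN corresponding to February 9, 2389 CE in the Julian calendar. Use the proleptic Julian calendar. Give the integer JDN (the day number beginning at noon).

2593680

In the Gregorian calendar the same day is 25 February 2389.
JDN 2451545 is 1 January 2000 CE (Gregorian); the target day is +142135 days from there, so JDN = 2593680.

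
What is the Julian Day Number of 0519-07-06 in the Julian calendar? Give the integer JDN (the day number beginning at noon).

In the proleptic Gregorian calendar the same day is 8 July 519.
JDN 2451545 is 1 January 2000 CE (Gregorian); the target day is −540736 days from there, so JDN = 1910809.

1910809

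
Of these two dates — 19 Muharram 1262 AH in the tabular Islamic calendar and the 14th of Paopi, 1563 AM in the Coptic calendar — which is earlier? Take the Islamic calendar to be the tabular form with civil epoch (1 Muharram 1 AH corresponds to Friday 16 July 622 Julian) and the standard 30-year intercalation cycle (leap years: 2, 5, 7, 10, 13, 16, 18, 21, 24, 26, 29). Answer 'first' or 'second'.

first

The two dates have Julian Day Numbers 2395314 and 2395593 respectively.
Since 2395314 < 2395593, the first date comes first.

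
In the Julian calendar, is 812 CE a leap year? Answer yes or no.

812 mod 4 = 0, so it is a leap year in the Julian calendar.

yes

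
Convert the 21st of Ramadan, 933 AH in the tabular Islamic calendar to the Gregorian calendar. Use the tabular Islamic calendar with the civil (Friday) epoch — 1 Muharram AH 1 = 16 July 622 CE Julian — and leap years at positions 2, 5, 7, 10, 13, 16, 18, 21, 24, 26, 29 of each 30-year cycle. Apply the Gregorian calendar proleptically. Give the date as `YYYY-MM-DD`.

Julian Day Number of the source date = 2278966.
Converting JDN 2278966 to the Gregorian calendar gives 1 July 1527 CE.

1527-07-01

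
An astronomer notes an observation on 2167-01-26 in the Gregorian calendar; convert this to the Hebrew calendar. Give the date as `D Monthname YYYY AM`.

6 Shevat 5927 AM

Both dates share Julian Day Number 2512566; in the Hebrew calendar that is 6 Shevat 5927 AM.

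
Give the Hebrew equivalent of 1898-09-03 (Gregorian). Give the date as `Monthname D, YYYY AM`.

Both dates share Julian Day Number 2414536; in the Hebrew calendar that is 16 Elul 5658 AM.

Elul 16, 5658 AM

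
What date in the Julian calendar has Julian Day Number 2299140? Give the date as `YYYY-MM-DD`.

The Gregorian equivalent of JDN 2299140 is 24 September 1582.
In the Julian calendar that day is 1582-09-14.

1582-09-14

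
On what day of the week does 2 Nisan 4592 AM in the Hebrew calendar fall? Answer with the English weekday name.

Friday

In the proleptic Gregorian calendar this is 12 March 832 (JDN 2025013).
JDN 2025013 mod 7 = 4, and JDN 0 was a Monday, so this is a Friday.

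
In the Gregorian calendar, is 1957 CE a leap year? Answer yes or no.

1957 is not divisible by 4, so it is a common year.

no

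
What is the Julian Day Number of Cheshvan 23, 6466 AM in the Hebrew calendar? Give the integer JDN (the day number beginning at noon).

In the Gregorian calendar the same day is 2 November 2705.
JDN 2451545 is 1 January 2000 CE (Gregorian); the target day is +257801 days from there, so JDN = 2709346.

2709346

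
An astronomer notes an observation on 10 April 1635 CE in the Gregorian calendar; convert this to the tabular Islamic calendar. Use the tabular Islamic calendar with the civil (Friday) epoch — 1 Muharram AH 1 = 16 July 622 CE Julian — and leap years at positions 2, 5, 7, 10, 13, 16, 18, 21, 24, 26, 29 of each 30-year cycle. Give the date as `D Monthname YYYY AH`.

Both dates share Julian Day Number 2318331; in the tabular Islamic calendar that is 22 Shawwal 1044 AH.

22 Shawwal 1044 AH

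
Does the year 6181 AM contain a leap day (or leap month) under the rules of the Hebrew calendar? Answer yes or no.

Hebrew year 6181 is year 6 of its 19-year Metonic cycle; leap years are at positions 3, 6, 8, 11, 14, 17, 19, so it is a leap year (13 months).

yes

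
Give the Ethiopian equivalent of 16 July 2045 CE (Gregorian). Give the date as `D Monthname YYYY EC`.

Both dates share Julian Day Number 2468178; in the Ethiopian calendar that is 9 Hamle 2037 EC.

9 Hamle 2037 EC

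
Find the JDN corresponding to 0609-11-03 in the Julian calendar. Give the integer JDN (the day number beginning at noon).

1943802

Equivalently 6 November 609 (proleptic Gregorian).
JDN 2299161 is 15 October 1582 CE (Gregorian); the target day is −355359 days from there, so JDN = 1943802.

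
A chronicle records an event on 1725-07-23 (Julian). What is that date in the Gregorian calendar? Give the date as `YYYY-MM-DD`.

1725-08-03

For dates in this range the Gregorian date is 11 days ahead of the Julian.
23 July 1725 Julian + 11 days → 3 August 1725 Gregorian.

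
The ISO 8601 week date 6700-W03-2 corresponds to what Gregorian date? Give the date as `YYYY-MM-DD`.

6700-01-16

ISO week 1 of 6700 is the week containing the first Thursday of 6700.
Week 3, day 2 (Tuesday) lands on 6700-01-16.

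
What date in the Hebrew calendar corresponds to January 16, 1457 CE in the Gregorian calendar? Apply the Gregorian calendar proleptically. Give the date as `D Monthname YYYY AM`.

12 Shevat 5217 AM

Julian Day Number of the source date = 2253234.
Converting JDN 2253234 to the Hebrew calendar gives 12 Shevat 5217 AM.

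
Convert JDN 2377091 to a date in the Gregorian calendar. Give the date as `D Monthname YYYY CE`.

25 February 1796 CE

JDN 2451545 is 1 Jan 2000; 2377091 is −74454 days from there.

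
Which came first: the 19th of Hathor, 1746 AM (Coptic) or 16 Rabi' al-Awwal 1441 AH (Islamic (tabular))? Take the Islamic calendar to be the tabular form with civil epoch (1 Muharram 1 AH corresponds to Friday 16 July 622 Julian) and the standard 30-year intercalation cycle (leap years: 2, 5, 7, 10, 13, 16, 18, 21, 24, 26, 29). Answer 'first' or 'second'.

second

Converting both to JDN: 2462469 vs 2458802; the smaller is the second.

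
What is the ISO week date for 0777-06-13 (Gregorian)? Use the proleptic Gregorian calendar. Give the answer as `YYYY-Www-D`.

The weekday is Monday (ISO weekday 1).
That Monday belongs to ISO week 24 of ISO year 777.

0777-W24-1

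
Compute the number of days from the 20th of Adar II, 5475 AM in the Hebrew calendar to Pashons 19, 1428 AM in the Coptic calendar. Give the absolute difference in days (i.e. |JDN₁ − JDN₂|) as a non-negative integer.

First date → JDN 2347534; second date → JDN 2346500.
The interval is |2347534 − 2346500| = 1034 days.

1034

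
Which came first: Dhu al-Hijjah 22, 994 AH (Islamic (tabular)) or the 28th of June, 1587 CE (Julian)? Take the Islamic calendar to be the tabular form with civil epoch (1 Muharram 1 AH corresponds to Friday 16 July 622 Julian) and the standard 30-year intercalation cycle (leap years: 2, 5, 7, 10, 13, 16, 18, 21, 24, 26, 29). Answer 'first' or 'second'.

Converting both to JDN: 2300672 vs 2300888; the smaller is the first.

first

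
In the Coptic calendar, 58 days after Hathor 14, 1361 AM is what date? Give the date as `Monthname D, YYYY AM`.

Tobi 12, 1361 AM

Counting 58 days forward from JDN 2321843 reaches JDN 2321901, which is Tobi 12, 1361 AM.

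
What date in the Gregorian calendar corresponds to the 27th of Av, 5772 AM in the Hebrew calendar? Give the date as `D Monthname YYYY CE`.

15 August 2012 CE

Julian Day Number of the source date = 2456155.
Converting JDN 2456155 to the Gregorian calendar gives 15 August 2012 CE.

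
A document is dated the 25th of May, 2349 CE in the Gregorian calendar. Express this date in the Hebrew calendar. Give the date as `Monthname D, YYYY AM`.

Julian Day Number of the source date = 2579159.
Converting JDN 2579159 to the Hebrew calendar gives 6 Sivan 6109 AM.

Sivan 6, 6109 AM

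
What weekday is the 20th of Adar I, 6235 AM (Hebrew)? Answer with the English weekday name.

Equivalently 26 February 2475 Gregorian, JDN 2625092.
JDN 2625092 mod 7 = 1, and JDN 0 was a Monday, so this is a Tuesday.

Tuesday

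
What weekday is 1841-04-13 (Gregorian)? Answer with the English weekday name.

JDN 2393574 mod 7 = 1, and JDN 0 was a Monday, so this is a Tuesday.

Tuesday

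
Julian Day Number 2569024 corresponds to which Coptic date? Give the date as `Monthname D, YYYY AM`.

Mesori 16, 2037 AM

The Gregorian equivalent of JDN 2569024 is 25 August 2321.
In the Coptic calendar that day is Mesori 16, 2037 AM.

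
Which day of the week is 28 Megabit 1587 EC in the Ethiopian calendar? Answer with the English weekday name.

This is JDN 2303714 (3 April 1595 Gregorian).
JDN 2303714 mod 7 = 0, and JDN 0 was a Monday, so this is a Monday.

Monday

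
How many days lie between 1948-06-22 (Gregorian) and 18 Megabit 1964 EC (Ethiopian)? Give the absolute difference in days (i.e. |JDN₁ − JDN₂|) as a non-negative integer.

JDN of the first date = 2432725.
JDN of the second date = 2441404.
|2441404 − 2432725| = 8679.

8679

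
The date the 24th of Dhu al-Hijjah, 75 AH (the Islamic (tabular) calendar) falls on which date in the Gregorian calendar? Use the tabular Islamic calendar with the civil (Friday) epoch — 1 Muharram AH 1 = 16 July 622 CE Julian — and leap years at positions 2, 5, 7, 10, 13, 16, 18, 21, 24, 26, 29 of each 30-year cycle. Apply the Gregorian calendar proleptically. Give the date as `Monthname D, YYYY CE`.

April 18, 695 CE

Both dates share Julian Day Number 1975011; in the Gregorian calendar that is 18 April 695 CE.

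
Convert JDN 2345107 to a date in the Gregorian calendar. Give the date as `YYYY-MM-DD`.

1708-08-01

JDN 2451545 is 1 Jan 2000; 2345107 is −106438 days from there.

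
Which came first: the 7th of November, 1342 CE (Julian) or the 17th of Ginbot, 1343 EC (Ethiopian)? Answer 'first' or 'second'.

first

First date → JDN 2211534; second date → JDN 2214642.
JDN 2211534 < JDN 2214642, so the first date is earlier.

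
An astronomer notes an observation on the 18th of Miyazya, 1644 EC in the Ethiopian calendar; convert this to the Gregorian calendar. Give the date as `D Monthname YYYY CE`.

Julian Day Number of the source date = 2324554.
Converting JDN 2324554 to the Gregorian calendar gives 23 April 1652 CE.

23 April 1652 CE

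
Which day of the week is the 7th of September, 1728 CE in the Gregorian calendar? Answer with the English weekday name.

Tuesday

Since JDN mod 7 = 1 (0 = Monday), the day is Tuesday.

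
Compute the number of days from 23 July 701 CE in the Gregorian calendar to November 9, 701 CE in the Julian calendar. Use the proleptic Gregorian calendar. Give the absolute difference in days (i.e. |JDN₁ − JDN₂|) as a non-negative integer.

First date → JDN 1977298; second date → JDN 1977411.
The interval is |1977298 − 1977411| = 113 days.

113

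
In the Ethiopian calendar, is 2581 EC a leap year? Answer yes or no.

no

2581 mod 4 = 1; in the Ethiopian calendar a year is leap when year mod 4 = 3, so it is a common year.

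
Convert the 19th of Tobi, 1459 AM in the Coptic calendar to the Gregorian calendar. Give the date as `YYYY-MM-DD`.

Julian Day Number of the source date = 2357702.
Converting JDN 2357702 to the Gregorian calendar gives 25 January 1743 CE.

1743-01-25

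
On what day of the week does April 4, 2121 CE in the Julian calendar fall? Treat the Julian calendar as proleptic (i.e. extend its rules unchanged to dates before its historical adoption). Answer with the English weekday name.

Equivalently 18 April 2121 Gregorian, JDN 2495847.
JDN 2495847 mod 7 = 4, and JDN 0 was a Monday, so this is a Friday.

Friday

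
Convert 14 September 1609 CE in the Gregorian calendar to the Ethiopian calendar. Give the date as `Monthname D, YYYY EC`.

Meskerem 7, 1602 EC

Both dates share Julian Day Number 2308992; in the Ethiopian calendar that is 7 Meskerem 1602 EC.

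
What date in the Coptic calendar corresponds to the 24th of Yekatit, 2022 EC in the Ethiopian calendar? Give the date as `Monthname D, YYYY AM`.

Meshir 24, 1746 AM

Both dates share Julian Day Number 2462564; in the Coptic calendar that is 24 Meshir 1746 AM.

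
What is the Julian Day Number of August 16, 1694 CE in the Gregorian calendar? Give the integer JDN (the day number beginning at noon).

JDN 2451545 is 1 January 2000 CE (Gregorian); the target day is −111536 days from there, so JDN = 2340009.

2340009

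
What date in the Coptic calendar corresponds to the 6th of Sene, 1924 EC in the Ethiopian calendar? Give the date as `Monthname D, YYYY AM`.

Paoni 6, 1648 AM

Both dates share Julian Day Number 2426872; in the Coptic calendar that is 6 Paoni 1648 AM.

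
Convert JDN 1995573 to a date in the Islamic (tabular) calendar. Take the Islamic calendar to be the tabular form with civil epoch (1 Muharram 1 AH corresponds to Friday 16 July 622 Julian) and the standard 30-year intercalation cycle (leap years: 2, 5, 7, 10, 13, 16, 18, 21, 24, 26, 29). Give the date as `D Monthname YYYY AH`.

3 Muharram 134 AH

JDN 1995573 is 5 August 751 in the proleptic Gregorian calendar.
In the tabular Islamic calendar that day is 3 Muharram 134 AH.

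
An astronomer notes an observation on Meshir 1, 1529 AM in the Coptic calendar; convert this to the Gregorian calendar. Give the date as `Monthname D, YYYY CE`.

February 7, 1813 CE

Julian Day Number of the source date = 2383282.
Converting JDN 2383282 to the Gregorian calendar gives 7 February 1813 CE.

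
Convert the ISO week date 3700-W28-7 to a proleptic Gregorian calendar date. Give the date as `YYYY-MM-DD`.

ISO week 1 of 3700 is the week containing the first Thursday of 3700.
Week 28, day 7 (Sunday) lands on 3700-07-18.

3700-07-18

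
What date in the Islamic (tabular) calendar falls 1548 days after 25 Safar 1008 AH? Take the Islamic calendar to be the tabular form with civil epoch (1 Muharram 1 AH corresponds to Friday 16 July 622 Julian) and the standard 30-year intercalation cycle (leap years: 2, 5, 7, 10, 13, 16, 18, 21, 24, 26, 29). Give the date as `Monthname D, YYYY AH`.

JDN of 25 Safar 1008 AH = 2305341.
2305341 + 1548 = 2306889.
JDN 2306889 in the tabular Islamic calendar is Rajab 8, 1012 AH.

Rajab 8, 1012 AH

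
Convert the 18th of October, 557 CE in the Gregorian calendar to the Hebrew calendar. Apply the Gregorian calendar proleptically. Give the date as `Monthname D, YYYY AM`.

Both dates share Julian Day Number 1924791; in the Hebrew calendar that is 7 Cheshvan 4318 AM.

Cheshvan 7, 4318 AM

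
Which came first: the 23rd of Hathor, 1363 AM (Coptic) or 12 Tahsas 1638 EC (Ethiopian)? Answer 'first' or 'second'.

Converting both to JDN: 2322582 vs 2322236; the smaller is the second.

second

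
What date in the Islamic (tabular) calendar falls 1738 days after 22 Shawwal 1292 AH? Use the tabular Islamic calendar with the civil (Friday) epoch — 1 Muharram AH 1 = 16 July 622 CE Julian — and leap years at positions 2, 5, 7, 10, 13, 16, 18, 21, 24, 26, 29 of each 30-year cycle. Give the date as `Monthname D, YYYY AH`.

Ramadan 18, 1297 AH

The starting date is JDN 2406214; 2406214 + 1738 = 2407952.
JDN 2407952 corresponds to Ramadan 18, 1297 AH.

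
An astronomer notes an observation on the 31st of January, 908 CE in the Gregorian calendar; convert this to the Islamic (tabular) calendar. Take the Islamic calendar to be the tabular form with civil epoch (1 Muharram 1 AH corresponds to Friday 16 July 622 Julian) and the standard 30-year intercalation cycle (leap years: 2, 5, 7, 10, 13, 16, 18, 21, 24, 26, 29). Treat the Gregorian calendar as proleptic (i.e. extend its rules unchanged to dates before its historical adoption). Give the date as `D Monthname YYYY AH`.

18 Rabi' al-Thani 295 AH

Both dates share Julian Day Number 2052730; in the tabular Islamic calendar that is 18 Rabi' al-Thani 295 AH.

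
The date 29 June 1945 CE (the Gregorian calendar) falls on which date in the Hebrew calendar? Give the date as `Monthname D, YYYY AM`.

Julian Day Number of the source date = 2431636.
Converting JDN 2431636 to the Hebrew calendar gives 18 Tammuz 5705 AM.

Tammuz 18, 5705 AM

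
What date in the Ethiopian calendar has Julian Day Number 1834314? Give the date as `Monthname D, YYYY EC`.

The proleptic Gregorian equivalent of JDN 1834314 is 30 January 310.
In the Ethiopian calendar that day is Yekatit 4, 302 EC.

Yekatit 4, 302 EC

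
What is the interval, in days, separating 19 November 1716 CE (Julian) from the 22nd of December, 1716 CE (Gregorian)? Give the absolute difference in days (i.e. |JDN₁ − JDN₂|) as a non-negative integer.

22

First date → JDN 2348150; second date → JDN 2348172.
The interval is |2348150 − 2348172| = 22 days.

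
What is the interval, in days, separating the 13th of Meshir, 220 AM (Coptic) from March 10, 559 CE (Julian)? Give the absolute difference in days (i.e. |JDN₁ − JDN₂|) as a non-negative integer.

First date → JDN 1905182; second date → JDN 1925301.
The interval is |1905182 − 1925301| = 20119 days.

20119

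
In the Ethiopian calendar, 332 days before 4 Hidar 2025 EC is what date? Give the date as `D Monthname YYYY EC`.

JDN of 4 Hidar 2025 EC = 2463550.
2463550 − 332 = 2463218.
JDN 2463218 in the Ethiopian calendar is 7 Tahsas 2024 EC.

7 Tahsas 2024 EC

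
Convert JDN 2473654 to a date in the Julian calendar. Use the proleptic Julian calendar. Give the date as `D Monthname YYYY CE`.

30 June 2060 CE

JDN 2473654 is 13 July 2060 in the Gregorian calendar.
In the Julian calendar that day is 30 June 2060 CE.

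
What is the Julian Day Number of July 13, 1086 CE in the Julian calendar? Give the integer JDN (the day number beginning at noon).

2117913

In the proleptic Gregorian calendar the same day is 19 July 1086.
JDN 2400001 is 17 November 1858 CE (Gregorian), MJD 0; the target day is −282088 days from there, so JDN = 2117913.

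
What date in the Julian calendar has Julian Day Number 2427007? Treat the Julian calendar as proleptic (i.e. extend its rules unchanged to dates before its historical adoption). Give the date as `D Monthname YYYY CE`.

JDN 2427007 is 26 October 1932 in the Gregorian calendar.
In the Julian calendar that day is 13 October 1932 CE.

13 October 1932 CE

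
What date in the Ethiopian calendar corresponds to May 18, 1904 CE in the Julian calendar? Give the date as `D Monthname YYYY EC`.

23 Ginbot 1896 EC

Both dates share Julian Day Number 2416632; in the Ethiopian calendar that is 23 Ginbot 1896 EC.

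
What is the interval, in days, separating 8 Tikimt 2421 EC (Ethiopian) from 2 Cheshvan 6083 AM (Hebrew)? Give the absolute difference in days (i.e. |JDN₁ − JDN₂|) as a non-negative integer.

JDN of the first date = 2608163.
JDN of the second date = 2569438.
|2569438 − 2608163| = 38725.

38725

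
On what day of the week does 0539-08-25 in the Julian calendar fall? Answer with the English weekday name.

Thursday

This is JDN 1918164 (27 August 539 Gregorian).
1918164 ≡ 3 (mod 7); counting from Monday = 0 gives Thursday.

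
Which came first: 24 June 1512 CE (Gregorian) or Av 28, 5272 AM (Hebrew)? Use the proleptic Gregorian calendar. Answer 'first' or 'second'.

first

First date → JDN 2273481; second date → JDN 2273538.
JDN 2273481 < JDN 2273538, so the first date is earlier.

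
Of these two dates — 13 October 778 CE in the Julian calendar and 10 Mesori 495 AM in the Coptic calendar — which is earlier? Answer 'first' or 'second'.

The two dates have Julian Day Numbers 2005508 and 2005802 respectively.
Since 2005508 < 2005802, the first date comes first.

first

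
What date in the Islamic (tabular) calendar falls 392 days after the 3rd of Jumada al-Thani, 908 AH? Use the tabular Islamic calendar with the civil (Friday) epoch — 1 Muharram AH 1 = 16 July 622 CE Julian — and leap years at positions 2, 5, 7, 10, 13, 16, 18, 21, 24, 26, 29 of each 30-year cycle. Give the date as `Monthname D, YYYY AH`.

JDN of the 3rd of Jumada al-Thani, 908 AH = 2270001.
2270001 + 392 = 2270393.
JDN 2270393 in the tabular Islamic calendar is Rajab 12, 909 AH.

Rajab 12, 909 AH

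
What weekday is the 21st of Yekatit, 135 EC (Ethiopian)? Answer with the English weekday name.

Thursday

This is JDN 1773334 (14 February 143 Gregorian).
Since JDN mod 7 = 3 (0 = Monday), the day is Thursday.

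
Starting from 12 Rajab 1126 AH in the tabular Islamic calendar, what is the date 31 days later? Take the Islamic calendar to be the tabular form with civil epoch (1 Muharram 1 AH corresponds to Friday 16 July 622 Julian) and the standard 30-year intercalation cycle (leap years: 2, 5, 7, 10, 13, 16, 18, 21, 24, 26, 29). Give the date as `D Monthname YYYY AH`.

Counting 31 days forward from JDN 2347290 reaches JDN 2347321, which is 13 Sha'ban 1126 AH.

13 Sha'ban 1126 AH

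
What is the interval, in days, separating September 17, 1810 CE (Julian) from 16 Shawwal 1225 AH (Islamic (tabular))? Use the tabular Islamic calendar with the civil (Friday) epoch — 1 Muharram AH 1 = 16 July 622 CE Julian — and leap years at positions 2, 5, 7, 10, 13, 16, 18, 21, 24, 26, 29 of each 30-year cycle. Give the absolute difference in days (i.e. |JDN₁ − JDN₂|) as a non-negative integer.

JDN of the first date = 2382420.
JDN of the second date = 2382466.
|2382466 − 2382420| = 46.

46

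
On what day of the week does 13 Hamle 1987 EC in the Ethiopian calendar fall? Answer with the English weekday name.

Thursday

In the Gregorian calendar this is 20 July 1995 (JDN 2449919).
Since JDN mod 7 = 3 (0 = Monday), the day is Thursday.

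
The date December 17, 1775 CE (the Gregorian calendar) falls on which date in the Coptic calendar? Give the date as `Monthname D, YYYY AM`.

Koiak 9, 1492 AM

Both dates share Julian Day Number 2369716; in the Coptic calendar that is 9 Koiak 1492 AM.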